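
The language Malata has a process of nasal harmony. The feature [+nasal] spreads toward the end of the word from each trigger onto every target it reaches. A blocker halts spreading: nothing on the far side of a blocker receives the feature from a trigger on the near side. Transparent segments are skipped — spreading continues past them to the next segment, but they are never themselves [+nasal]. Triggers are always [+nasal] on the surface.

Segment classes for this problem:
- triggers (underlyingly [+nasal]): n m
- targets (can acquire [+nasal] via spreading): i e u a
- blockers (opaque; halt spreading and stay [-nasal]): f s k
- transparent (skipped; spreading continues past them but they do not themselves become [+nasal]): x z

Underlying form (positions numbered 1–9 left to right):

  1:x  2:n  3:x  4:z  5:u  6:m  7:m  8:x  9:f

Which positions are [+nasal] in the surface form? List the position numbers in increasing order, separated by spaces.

2 5 6 7

From /n/ at 2 rightward: 3 /x/ transparent; 4 /z/ transparent; 5 /u/ → [+nasal]; 6 /m/ is itself a trigger — this domain ends here.
From /m/ at 6 rightward: 7 /m/ is itself a trigger — this domain ends here.
From /m/ at 7 rightward: 8 /x/ transparent; 9 /f/ blocks.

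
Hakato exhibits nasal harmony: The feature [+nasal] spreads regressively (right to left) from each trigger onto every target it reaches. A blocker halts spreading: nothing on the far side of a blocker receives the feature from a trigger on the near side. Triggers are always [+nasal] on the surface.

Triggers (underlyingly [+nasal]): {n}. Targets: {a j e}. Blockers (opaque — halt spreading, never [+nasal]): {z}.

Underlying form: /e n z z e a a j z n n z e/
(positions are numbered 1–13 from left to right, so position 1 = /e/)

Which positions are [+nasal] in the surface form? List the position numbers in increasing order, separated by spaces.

From /n/ at 2 leftward: 1 /e/ → [+nasal]; word edge.
From /n/ at 10 leftward: 9 /z/ blocks.
From /n/ at 11 leftward: 10 /n/ is itself a trigger — this domain ends here.
Targets with no active source: positions 5 6 7 8 13 stay [-nasal].

1 2 10 11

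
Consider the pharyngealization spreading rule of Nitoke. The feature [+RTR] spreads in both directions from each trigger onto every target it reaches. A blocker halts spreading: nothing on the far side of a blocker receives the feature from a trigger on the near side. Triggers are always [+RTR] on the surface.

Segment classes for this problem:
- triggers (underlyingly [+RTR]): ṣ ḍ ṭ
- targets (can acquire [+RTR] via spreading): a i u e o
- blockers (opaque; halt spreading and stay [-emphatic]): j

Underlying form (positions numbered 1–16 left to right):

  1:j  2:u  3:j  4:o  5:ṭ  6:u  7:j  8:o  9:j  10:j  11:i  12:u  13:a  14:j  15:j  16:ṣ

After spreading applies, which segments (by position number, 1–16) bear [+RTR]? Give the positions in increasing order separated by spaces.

4 5 6 16

From /ṭ/ at 5 rightward: 6 /u/ → [+RTR]; 7 /j/ blocks.
From /ṭ/ at 5 leftward: 4 /o/ → [+RTR]; 3 /j/ blocks.
From /ṣ/ at 16 rightward: word edge.
From /ṣ/ at 16 leftward: 15 /j/ blocks.
Targets with no active source: positions 2 8 11 12 13 stay [-emphatic].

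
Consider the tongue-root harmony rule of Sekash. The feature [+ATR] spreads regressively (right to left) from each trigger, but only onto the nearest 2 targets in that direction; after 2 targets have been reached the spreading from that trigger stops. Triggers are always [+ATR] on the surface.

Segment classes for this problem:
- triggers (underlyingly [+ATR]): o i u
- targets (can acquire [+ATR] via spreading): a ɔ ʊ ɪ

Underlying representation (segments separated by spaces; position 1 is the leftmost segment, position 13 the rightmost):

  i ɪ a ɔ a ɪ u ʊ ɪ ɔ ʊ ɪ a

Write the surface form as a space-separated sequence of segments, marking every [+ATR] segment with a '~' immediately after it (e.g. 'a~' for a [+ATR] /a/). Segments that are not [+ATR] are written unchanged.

From /i/ at 1 leftward: word edge.
From /u/ at 7 leftward: 6 /ɪ/ → [+ATR]; 5 /a/ → [+ATR]; bound reached.
Targets with no active source: positions 2 3 4 8 9 10 11 12 13 stay [-ATR].
[+ATR] positions on the surface: 1 5 6 7.

i~ ɪ a ɔ a~ ɪ~ u~ ʊ ɪ ɔ ʊ ɪ a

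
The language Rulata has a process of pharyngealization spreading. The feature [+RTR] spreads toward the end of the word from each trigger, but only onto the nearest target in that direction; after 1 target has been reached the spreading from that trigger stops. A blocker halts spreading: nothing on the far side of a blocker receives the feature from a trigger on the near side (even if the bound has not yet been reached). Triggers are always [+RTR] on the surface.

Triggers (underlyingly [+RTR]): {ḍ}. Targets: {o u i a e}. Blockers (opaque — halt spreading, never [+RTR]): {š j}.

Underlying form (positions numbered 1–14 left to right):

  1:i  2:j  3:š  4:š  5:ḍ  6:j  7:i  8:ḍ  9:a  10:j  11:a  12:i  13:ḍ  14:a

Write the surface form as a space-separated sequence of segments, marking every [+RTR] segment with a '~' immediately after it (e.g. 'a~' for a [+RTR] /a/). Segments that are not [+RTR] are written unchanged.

i j š š ḍ~ j i ḍ~ a~ j a i ḍ~ a~

From /ḍ/ at 5 rightward: 6 /j/ blocks.
From /ḍ/ at 8 rightward: 9 /a/ → [+RTR]; bound reached.
From /ḍ/ at 13 rightward: 14 /a/ → [+RTR]; bound reached.
Targets with no active source: positions 1 7 11 12 stay [-emphatic].
[+RTR] positions on the surface: 5 8 9 13 14.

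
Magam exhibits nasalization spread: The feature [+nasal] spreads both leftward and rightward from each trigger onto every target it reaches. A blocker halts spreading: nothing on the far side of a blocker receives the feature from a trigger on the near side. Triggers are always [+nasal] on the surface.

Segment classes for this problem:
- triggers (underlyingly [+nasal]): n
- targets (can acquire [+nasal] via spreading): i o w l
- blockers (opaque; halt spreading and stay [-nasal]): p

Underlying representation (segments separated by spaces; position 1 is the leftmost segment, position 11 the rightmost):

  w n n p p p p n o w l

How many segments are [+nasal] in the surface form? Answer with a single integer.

From /n/ at 2 rightward: 3 /n/ is itself a trigger — this domain ends here.
From /n/ at 2 leftward: 1 /w/ → [+nasal]; word edge.
From /n/ at 3 rightward: 4 /p/ blocks.
From /n/ at 3 leftward: 2 /n/ is itself a trigger — this domain ends here.
From /n/ at 8 rightward: 9 /o/ → [+nasal]; 10 /w/ → [+nasal]; 11 /l/ → [+nasal]; word edge.
From /n/ at 8 leftward: 7 /p/ blocks.
[+nasal] positions on the surface: 1 2 3 8 9 10 11.

7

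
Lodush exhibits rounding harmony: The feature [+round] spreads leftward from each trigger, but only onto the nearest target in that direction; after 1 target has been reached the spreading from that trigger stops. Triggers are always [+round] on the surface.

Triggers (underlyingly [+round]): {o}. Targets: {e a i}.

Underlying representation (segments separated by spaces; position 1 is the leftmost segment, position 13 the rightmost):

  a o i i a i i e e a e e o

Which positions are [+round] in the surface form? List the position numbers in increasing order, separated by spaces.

1 2 12 13

From /o/ at 2 leftward: 1 /a/ → [+round]; bound reached.
From /o/ at 13 leftward: 12 /e/ → [+round]; bound reached.
Targets with no active source: positions 3 4 5 6 7 8 9 10 11 stay [-round].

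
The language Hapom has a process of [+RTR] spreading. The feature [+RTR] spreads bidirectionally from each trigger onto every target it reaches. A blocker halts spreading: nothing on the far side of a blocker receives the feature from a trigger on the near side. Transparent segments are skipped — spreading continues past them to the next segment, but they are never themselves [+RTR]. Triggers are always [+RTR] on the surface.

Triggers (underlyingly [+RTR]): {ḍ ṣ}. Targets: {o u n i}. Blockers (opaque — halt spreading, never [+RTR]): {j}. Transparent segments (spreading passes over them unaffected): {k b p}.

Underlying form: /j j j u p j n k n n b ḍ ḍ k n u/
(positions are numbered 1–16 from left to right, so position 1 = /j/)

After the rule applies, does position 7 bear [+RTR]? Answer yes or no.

yes

From /ḍ/ at 12 rightward: 13 /ḍ/ is itself a trigger — this domain ends here.
From /ḍ/ at 12 leftward: 11 /b/ transparent; 10 /n/ → [+RTR]; 9 /n/ → [+RTR]; 8 /k/ transparent; 7 /n/ → [+RTR]; 6 /j/ blocks.
From /ḍ/ at 13 rightward: 14 /k/ transparent; 15 /n/ → [+RTR]; 16 /u/ → [+RTR]; word edge.
From /ḍ/ at 13 leftward: 12 /ḍ/ is itself a trigger — this domain ends here.
Target with no active source: position 4 stays [-emphatic].
[+RTR] positions on the surface: 7 9 10 12 13 15 16.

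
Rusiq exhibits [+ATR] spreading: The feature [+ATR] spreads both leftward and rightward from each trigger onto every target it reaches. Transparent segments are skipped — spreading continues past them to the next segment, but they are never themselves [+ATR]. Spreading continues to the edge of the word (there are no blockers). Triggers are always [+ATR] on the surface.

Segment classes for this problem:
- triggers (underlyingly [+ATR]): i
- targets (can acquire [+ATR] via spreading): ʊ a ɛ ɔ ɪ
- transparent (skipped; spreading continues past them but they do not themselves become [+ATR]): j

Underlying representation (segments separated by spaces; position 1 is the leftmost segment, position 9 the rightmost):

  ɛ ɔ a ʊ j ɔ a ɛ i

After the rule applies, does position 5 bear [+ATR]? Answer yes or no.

From /i/ at 9 rightward: word edge.
From /i/ at 9 leftward: 8 /ɛ/ → [+ATR]; 7 /a/ → [+ATR]; 6 /ɔ/ → [+ATR]; 5 /j/ transparent; 4 /ʊ/ → [+ATR]; 3 /a/ → [+ATR]; 2 /ɔ/ → [+ATR]; 1 /ɛ/ → [+ATR]; word edge.
[+ATR] positions on the surface: 1 2 3 4 6 7 8 9.

no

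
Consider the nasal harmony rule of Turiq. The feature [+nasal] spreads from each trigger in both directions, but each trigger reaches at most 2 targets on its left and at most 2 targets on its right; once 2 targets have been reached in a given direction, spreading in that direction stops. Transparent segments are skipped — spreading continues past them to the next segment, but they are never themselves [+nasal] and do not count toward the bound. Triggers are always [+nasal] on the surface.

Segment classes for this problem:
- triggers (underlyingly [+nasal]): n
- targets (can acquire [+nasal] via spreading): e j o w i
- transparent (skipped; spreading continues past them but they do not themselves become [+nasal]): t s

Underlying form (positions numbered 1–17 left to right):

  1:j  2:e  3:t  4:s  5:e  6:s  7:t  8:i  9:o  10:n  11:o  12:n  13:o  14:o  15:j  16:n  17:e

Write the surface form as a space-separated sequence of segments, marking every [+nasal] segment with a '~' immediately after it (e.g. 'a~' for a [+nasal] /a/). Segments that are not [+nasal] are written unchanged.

From /n/ at 10 rightward: 11 /o/ → [+nasal]; 12 /n/ is itself a trigger — this domain ends here.
From /n/ at 10 leftward: 9 /o/ → [+nasal]; 8 /i/ → [+nasal]; bound reached.
From /n/ at 12 rightward: 13 /o/ → [+nasal]; 14 /o/ → [+nasal]; bound reached.
From /n/ at 12 leftward: 11 /o/ → [+nasal]; 10 /n/ is itself a trigger — this domain ends here.
From /n/ at 16 rightward: 17 /e/ → [+nasal]; word edge.
From /n/ at 16 leftward: 15 /j/ → [+nasal]; 14 /o/ → [+nasal]; bound reached.
Targets with no active source: positions 1 2 5 stay [-nasal].
[+nasal] positions on the surface: 8 9 10 11 12 13 14 15 16 17.

j e t s e s t i~ o~ n~ o~ n~ o~ o~ j~ n~ e~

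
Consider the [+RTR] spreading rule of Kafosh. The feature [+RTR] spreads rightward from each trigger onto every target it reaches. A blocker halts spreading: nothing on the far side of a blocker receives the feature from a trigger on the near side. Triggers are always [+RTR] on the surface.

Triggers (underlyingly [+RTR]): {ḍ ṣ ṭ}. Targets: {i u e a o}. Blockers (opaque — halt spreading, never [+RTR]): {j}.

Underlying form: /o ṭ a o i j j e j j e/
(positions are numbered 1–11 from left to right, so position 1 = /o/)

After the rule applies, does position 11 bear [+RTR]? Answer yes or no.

no

From /ṭ/ at 2 rightward: 3 /a/ → [+RTR]; 4 /o/ → [+RTR]; 5 /i/ → [+RTR]; 6 /j/ blocks.
Targets with no active source: positions 1 8 11 stay [-emphatic].
[+RTR] positions on the surface: 2 3 4 5.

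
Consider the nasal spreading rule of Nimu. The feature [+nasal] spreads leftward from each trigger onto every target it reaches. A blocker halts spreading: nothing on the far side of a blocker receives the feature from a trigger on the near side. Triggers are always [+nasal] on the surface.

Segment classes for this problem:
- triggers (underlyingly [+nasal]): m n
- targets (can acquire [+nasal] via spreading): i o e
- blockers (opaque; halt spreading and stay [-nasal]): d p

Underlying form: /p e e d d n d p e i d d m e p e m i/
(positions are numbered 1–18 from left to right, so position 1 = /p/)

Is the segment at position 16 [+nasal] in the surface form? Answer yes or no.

yes

From /n/ at 6 leftward: 5 /d/ blocks.
From /m/ at 13 leftward: 12 /d/ blocks.
From /m/ at 17 leftward: 16 /e/ → [+nasal]; 15 /p/ blocks.
Targets with no active source: positions 2 3 9 10 14 18 stay [-nasal].
[+nasal] positions on the surface: 6 13 16 17.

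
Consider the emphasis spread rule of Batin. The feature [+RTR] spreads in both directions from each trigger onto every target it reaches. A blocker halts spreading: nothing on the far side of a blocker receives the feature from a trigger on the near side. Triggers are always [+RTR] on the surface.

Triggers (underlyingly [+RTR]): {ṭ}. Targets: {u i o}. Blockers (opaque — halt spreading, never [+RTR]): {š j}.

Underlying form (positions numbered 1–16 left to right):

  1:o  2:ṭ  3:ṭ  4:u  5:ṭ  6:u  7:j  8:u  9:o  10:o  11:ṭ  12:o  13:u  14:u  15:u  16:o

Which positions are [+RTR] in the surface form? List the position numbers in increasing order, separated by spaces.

1 2 3 4 5 6 8 9 10 11 12 13 14 15 16

From /ṭ/ at 2 rightward: 3 /ṭ/ is itself a trigger — this domain ends here.
From /ṭ/ at 2 leftward: 1 /o/ → [+RTR]; word edge.
From /ṭ/ at 3 rightward: 4 /u/ → [+RTR]; 5 /ṭ/ is itself a trigger — this domain ends here.
From /ṭ/ at 3 leftward: 2 /ṭ/ is itself a trigger — this domain ends here.
From /ṭ/ at 5 rightward: 6 /u/ → [+RTR]; 7 /j/ blocks.
From /ṭ/ at 5 leftward: 4 /u/ → [+RTR]; 3 /ṭ/ is itself a trigger — this domain ends here.
From /ṭ/ at 11 rightward: 12 /o/ → [+RTR]; 13 /u/ → [+RTR]; 14 /u/ → [+RTR]; 15 /u/ → [+RTR]; 16 /o/ → [+RTR]; word edge.
From /ṭ/ at 11 leftward: 10 /o/ → [+RTR]; 9 /o/ → [+RTR]; 8 /u/ → [+RTR]; 7 /j/ blocks.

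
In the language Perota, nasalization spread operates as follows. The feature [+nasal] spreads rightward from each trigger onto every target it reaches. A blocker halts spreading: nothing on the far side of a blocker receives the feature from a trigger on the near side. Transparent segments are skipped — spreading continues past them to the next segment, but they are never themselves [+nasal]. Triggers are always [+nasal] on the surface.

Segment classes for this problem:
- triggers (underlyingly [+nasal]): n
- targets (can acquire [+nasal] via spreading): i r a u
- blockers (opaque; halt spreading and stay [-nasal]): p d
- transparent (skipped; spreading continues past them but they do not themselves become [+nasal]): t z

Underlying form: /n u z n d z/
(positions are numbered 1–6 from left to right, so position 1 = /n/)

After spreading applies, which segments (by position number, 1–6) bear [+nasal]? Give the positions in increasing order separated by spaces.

1 2 4

From /n/ at 1 rightward: 2 /u/ → [+nasal]; 3 /z/ transparent; 4 /n/ is itself a trigger — this domain ends here.
From /n/ at 4 rightward: 5 /d/ blocks.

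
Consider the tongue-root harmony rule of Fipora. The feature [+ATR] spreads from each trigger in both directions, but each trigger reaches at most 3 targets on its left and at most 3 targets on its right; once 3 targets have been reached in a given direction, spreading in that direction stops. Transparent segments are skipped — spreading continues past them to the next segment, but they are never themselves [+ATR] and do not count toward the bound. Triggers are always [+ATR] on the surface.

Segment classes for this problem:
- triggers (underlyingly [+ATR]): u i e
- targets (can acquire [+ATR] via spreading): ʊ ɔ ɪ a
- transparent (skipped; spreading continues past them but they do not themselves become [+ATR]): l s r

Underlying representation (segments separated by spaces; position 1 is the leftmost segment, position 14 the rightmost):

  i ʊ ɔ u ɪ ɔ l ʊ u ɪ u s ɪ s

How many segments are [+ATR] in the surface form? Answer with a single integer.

11

From /i/ at 1 rightward: 2 /ʊ/ → [+ATR]; 3 /ɔ/ → [+ATR]; 4 /u/ is itself a trigger — this domain ends here.
From /i/ at 1 leftward: word edge.
From /u/ at 4 rightward: 5 /ɪ/ → [+ATR]; 6 /ɔ/ → [+ATR]; 7 /l/ transparent; 8 /ʊ/ → [+ATR]; bound reached.
From /u/ at 4 leftward: 3 /ɔ/ → [+ATR]; 2 /ʊ/ → [+ATR]; 1 /i/ is itself a trigger — this domain ends here.
From /u/ at 9 rightward: 10 /ɪ/ → [+ATR]; 11 /u/ is itself a trigger — this domain ends here.
From /u/ at 9 leftward: 8 /ʊ/ → [+ATR]; 7 /l/ transparent; 6 /ɔ/ → [+ATR]; 5 /ɪ/ → [+ATR]; bound reached.
From /u/ at 11 rightward: 12 /s/ transparent; 13 /ɪ/ → [+ATR]; 14 /s/ transparent; word edge.
From /u/ at 11 leftward: 10 /ɪ/ → [+ATR]; 9 /u/ is itself a trigger — this domain ends here.
[+ATR] positions on the surface: 1 2 3 4 5 6 8 9 10 11 13.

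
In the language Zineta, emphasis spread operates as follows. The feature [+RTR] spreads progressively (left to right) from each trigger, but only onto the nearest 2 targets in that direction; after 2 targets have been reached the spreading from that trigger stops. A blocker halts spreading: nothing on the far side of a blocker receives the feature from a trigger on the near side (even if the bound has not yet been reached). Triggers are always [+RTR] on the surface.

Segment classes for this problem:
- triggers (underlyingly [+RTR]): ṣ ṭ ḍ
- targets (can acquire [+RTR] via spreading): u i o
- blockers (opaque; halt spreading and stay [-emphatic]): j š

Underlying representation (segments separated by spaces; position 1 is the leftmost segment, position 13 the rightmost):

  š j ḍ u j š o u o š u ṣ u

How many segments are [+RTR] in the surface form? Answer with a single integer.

4

From /ḍ/ at 3 rightward: 4 /u/ → [+RTR]; 5 /j/ blocks.
From /ṣ/ at 12 rightward: 13 /u/ → [+RTR]; word edge.
Targets with no active source: positions 7 8 9 11 stay [-emphatic].
[+RTR] positions on the surface: 3 4 12 13.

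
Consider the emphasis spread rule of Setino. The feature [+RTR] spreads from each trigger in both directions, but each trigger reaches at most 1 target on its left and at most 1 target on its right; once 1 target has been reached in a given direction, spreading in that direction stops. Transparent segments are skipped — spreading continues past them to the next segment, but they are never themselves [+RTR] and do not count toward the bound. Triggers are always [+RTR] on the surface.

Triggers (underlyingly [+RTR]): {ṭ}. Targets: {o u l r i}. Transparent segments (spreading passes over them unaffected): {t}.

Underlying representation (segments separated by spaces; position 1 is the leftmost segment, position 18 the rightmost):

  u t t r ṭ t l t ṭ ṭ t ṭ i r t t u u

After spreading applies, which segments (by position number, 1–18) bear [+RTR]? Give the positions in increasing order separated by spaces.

From /ṭ/ at 5 rightward: 6 /t/ transparent; 7 /l/ → [+RTR]; bound reached.
From /ṭ/ at 5 leftward: 4 /r/ → [+RTR]; bound reached.
From /ṭ/ at 9 rightward: 10 /ṭ/ is itself a trigger — this domain ends here.
From /ṭ/ at 9 leftward: 8 /t/ transparent; 7 /l/ → [+RTR]; bound reached.
From /ṭ/ at 10 rightward: 11 /t/ transparent; 12 /ṭ/ is itself a trigger — this domain ends here.
From /ṭ/ at 10 leftward: 9 /ṭ/ is itself a trigger — this domain ends here.
From /ṭ/ at 12 rightward: 13 /i/ → [+RTR]; bound reached.
From /ṭ/ at 12 leftward: 11 /t/ transparent; 10 /ṭ/ is itself a trigger — this domain ends here.
Targets with no active source: positions 1 14 17 18 stay [-emphatic].

4 5 7 9 10 12 13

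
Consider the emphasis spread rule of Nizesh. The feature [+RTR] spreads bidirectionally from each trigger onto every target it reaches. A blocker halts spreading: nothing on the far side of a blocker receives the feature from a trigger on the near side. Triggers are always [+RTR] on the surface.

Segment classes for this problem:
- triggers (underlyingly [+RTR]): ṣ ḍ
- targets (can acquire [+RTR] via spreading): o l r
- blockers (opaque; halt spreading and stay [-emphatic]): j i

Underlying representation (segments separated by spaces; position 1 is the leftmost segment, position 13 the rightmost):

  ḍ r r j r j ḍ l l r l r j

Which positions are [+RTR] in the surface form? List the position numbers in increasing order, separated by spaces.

From /ḍ/ at 1 rightward: 2 /r/ → [+RTR]; 3 /r/ → [+RTR]; 4 /j/ blocks.
From /ḍ/ at 1 leftward: word edge.
From /ḍ/ at 7 rightward: 8 /l/ → [+RTR]; 9 /l/ → [+RTR]; 10 /r/ → [+RTR]; 11 /l/ → [+RTR]; 12 /r/ → [+RTR]; 13 /j/ blocks.
From /ḍ/ at 7 leftward: 6 /j/ blocks.
Target with no active source: position 5 stays [-emphatic].

1 2 3 7 8 9 10 11 12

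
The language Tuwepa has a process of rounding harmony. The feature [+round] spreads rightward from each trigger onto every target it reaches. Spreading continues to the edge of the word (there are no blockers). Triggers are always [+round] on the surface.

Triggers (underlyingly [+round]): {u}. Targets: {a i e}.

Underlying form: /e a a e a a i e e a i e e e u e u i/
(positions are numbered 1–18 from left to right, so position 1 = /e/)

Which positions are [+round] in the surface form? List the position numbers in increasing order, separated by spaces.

From /u/ at 15 rightward: 16 /e/ → [+round]; 17 /u/ is itself a trigger — this domain ends here.
From /u/ at 17 rightward: 18 /i/ → [+round]; word edge.
Targets with no active source: positions 1 2 3 4 5 6 7 8 9 10 11 12 13 14 stay [-round].

15 16 17 18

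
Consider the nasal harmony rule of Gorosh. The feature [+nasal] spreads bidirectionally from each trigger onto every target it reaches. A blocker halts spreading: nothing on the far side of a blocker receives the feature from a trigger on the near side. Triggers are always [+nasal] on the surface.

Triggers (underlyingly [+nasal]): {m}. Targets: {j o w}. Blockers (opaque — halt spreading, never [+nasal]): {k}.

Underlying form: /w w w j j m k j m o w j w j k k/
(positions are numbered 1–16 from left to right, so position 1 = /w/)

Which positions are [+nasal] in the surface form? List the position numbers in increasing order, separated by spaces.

From /m/ at 6 rightward: 7 /k/ blocks.
From /m/ at 6 leftward: 5 /j/ → [+nasal]; 4 /j/ → [+nasal]; 3 /w/ → [+nasal]; 2 /w/ → [+nasal]; 1 /w/ → [+nasal]; word edge.
From /m/ at 9 rightward: 10 /o/ → [+nasal]; 11 /w/ → [+nasal]; 12 /j/ → [+nasal]; 13 /w/ → [+nasal]; 14 /j/ → [+nasal]; 15 /k/ blocks.
From /m/ at 9 leftward: 8 /j/ → [+nasal]; 7 /k/ blocks.

1 2 3 4 5 6 8 9 10 11 12 13 14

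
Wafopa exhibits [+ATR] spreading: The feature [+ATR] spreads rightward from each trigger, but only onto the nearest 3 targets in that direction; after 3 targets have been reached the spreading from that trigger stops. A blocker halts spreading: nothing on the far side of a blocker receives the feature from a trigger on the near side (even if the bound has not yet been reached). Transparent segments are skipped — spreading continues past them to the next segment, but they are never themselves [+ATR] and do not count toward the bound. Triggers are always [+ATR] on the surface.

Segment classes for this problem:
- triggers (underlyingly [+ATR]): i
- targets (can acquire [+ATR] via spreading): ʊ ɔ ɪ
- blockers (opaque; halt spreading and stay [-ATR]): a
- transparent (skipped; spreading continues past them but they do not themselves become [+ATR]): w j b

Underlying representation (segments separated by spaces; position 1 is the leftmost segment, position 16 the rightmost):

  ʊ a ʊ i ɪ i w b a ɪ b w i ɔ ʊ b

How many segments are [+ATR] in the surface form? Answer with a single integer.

From /i/ at 4 rightward: 5 /ɪ/ → [+ATR]; 6 /i/ is itself a trigger — this domain ends here.
From /i/ at 6 rightward: 7 /w/ transparent; 8 /b/ transparent; 9 /a/ blocks.
From /i/ at 13 rightward: 14 /ɔ/ → [+ATR]; 15 /ʊ/ → [+ATR]; 16 /b/ transparent; word edge.
Targets with no active source: positions 1 3 10 stay [-ATR].
[+ATR] positions on the surface: 4 5 6 13 14 15.

6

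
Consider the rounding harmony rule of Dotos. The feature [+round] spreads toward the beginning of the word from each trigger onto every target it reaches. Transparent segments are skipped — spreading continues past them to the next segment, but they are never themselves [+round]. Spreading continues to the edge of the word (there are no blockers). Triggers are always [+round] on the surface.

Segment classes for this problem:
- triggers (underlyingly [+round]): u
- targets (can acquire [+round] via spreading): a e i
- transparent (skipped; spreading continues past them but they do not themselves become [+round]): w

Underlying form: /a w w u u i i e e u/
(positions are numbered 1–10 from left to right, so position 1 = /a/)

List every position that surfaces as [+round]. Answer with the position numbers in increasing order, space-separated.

From /u/ at 4 leftward: 3 /w/ transparent; 2 /w/ transparent; 1 /a/ → [+round]; word edge.
From /u/ at 5 leftward: 4 /u/ is itself a trigger — this domain ends here.
From /u/ at 10 leftward: 9 /e/ → [+round]; 8 /e/ → [+round]; 7 /i/ → [+round]; 6 /i/ → [+round]; 5 /u/ is itself a trigger — this domain ends here.

1 4 5 6 7 8 9 10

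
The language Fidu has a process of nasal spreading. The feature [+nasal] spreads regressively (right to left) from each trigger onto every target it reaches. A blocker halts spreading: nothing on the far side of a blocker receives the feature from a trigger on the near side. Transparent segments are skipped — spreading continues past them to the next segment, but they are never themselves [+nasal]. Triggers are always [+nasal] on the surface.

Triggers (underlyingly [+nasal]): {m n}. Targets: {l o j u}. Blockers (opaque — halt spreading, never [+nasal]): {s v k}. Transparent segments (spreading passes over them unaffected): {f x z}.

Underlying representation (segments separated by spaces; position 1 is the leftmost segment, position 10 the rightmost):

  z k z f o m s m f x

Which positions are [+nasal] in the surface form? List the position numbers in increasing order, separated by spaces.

From /m/ at 6 leftward: 5 /o/ → [+nasal]; 4 /f/ transparent; 3 /z/ transparent; 2 /k/ blocks.
From /m/ at 8 leftward: 7 /s/ blocks.

5 6 8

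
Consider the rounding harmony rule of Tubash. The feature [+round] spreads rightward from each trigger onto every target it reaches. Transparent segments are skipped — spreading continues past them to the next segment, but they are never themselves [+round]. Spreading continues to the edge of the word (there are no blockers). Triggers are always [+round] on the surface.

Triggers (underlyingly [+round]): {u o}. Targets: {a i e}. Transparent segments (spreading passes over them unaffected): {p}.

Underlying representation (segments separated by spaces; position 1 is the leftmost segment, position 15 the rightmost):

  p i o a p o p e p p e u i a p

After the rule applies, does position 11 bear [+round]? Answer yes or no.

From /o/ at 3 rightward: 4 /a/ → [+round]; 5 /p/ transparent; 6 /o/ is itself a trigger — this domain ends here.
From /o/ at 6 rightward: 7 /p/ transparent; 8 /e/ → [+round]; 9 /p/ transparent; 10 /p/ transparent; 11 /e/ → [+round]; 12 /u/ is itself a trigger — this domain ends here.
From /u/ at 12 rightward: 13 /i/ → [+round]; 14 /a/ → [+round]; 15 /p/ transparent; word edge.
Target with no active source: position 2 stays [-round].
[+round] positions on the surface: 3 4 6 8 11 12 13 14.

yes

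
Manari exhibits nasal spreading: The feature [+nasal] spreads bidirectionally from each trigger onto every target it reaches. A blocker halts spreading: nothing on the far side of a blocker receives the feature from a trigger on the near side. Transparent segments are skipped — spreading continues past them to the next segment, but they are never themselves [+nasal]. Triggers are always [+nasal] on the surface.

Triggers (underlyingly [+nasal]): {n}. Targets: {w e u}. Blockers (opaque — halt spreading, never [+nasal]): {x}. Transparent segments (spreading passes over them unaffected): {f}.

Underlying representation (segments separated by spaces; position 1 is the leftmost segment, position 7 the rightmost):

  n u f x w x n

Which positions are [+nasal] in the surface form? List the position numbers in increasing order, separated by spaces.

1 2 7

From /n/ at 1 rightward: 2 /u/ → [+nasal]; 3 /f/ transparent; 4 /x/ blocks.
From /n/ at 1 leftward: word edge.
From /n/ at 7 rightward: word edge.
From /n/ at 7 leftward: 6 /x/ blocks.
Target with no active source: position 5 stays [-nasal].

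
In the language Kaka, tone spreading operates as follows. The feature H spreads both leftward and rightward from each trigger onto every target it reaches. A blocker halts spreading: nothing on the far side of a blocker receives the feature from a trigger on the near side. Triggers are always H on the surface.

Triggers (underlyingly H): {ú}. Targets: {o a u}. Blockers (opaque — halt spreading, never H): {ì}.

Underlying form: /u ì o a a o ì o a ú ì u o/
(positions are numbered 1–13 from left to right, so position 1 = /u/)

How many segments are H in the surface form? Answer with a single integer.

From /ú/ at 10 rightward: 11 /ì/ blocks.
From /ú/ at 10 leftward: 9 /a/ → H; 8 /o/ → H; 7 /ì/ blocks.
Targets with no active source: positions 1 3 4 5 6 12 13 stay [-high tone].
H positions on the surface: 8 9 10.

3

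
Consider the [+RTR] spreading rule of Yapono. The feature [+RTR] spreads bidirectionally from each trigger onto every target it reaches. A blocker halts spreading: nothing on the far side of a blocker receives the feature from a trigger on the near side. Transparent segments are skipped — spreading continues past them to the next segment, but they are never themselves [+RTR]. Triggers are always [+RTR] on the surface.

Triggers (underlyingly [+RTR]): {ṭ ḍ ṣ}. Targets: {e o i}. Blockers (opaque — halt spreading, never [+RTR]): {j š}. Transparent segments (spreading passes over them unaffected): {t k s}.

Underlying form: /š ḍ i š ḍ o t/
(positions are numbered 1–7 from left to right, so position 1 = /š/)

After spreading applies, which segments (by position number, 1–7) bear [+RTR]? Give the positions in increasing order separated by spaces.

2 3 5 6

From /ḍ/ at 2 rightward: 3 /i/ → [+RTR]; 4 /š/ blocks.
From /ḍ/ at 2 leftward: 1 /š/ blocks.
From /ḍ/ at 5 rightward: 6 /o/ → [+RTR]; 7 /t/ transparent; word edge.
From /ḍ/ at 5 leftward: 4 /š/ blocks.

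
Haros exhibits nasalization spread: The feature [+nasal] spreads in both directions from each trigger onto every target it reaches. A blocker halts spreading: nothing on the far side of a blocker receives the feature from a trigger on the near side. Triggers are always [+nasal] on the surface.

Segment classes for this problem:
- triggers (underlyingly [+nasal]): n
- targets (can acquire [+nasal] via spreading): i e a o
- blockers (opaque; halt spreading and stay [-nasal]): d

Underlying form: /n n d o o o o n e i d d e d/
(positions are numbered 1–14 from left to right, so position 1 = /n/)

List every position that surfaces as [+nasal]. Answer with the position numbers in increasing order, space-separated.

1 2 4 5 6 7 8 9 10

From /n/ at 1 rightward: 2 /n/ is itself a trigger — this domain ends here.
From /n/ at 1 leftward: word edge.
From /n/ at 2 rightward: 3 /d/ blocks.
From /n/ at 2 leftward: 1 /n/ is itself a trigger — this domain ends here.
From /n/ at 8 rightward: 9 /e/ → [+nasal]; 10 /i/ → [+nasal]; 11 /d/ blocks.
From /n/ at 8 leftward: 7 /o/ → [+nasal]; 6 /o/ → [+nasal]; 5 /o/ → [+nasal]; 4 /o/ → [+nasal]; 3 /d/ blocks.
Target with no active source: position 13 stays [-nasal].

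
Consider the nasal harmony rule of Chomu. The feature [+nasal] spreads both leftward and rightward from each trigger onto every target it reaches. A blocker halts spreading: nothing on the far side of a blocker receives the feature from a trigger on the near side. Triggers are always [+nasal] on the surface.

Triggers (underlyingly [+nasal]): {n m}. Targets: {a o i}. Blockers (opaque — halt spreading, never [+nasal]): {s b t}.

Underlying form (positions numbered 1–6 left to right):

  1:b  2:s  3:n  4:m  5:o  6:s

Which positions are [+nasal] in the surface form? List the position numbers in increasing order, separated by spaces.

3 4 5

From /n/ at 3 rightward: 4 /m/ is itself a trigger — this domain ends here.
From /n/ at 3 leftward: 2 /s/ blocks.
From /m/ at 4 rightward: 5 /o/ → [+nasal]; 6 /s/ blocks.
From /m/ at 4 leftward: 3 /n/ is itself a trigger — this domain ends here.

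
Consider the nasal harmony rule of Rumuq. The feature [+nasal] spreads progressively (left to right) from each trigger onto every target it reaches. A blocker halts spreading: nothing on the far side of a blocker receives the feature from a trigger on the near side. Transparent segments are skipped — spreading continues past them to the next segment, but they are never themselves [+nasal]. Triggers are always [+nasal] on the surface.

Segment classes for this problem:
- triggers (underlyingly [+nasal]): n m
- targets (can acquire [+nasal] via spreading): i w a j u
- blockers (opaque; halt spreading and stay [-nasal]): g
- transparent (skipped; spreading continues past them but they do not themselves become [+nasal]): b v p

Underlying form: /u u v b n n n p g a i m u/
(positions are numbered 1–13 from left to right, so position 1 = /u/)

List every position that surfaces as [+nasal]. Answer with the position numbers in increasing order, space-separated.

5 6 7 12 13

From /n/ at 5 rightward: 6 /n/ is itself a trigger — this domain ends here.
From /n/ at 6 rightward: 7 /n/ is itself a trigger — this domain ends here.
From /n/ at 7 rightward: 8 /p/ transparent; 9 /g/ blocks.
From /m/ at 12 rightward: 13 /u/ → [+nasal]; word edge.
Targets with no active source: positions 1 2 10 11 stay [-nasal].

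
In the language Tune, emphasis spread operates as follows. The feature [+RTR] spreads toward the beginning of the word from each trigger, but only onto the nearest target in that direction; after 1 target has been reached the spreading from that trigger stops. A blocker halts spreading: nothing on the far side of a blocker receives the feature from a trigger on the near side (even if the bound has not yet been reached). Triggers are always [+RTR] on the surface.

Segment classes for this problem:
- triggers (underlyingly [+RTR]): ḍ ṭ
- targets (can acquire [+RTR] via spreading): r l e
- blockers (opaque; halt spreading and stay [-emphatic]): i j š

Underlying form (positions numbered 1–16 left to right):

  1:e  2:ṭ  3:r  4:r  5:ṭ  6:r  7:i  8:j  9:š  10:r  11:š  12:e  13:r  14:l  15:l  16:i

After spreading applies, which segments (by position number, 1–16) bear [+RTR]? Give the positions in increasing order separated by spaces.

1 2 4 5

From /ṭ/ at 2 leftward: 1 /e/ → [+RTR]; bound reached.
From /ṭ/ at 5 leftward: 4 /r/ → [+RTR]; bound reached.
Targets with no active source: positions 3 6 10 12 13 14 15 stay [-emphatic].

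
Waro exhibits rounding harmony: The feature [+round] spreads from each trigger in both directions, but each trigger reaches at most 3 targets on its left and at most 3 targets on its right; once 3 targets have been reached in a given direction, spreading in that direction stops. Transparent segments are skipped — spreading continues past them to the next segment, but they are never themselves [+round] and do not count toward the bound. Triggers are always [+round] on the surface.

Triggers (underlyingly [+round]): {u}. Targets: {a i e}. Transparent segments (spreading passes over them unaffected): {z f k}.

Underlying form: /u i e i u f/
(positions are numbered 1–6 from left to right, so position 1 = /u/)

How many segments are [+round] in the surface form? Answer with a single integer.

5

From /u/ at 1 rightward: 2 /i/ → [+round]; 3 /e/ → [+round]; 4 /i/ → [+round]; bound reached.
From /u/ at 1 leftward: word edge.
From /u/ at 5 rightward: 6 /f/ transparent; word edge.
From /u/ at 5 leftward: 4 /i/ → [+round]; 3 /e/ → [+round]; 2 /i/ → [+round]; bound reached.
[+round] positions on the surface: 1 2 3 4 5.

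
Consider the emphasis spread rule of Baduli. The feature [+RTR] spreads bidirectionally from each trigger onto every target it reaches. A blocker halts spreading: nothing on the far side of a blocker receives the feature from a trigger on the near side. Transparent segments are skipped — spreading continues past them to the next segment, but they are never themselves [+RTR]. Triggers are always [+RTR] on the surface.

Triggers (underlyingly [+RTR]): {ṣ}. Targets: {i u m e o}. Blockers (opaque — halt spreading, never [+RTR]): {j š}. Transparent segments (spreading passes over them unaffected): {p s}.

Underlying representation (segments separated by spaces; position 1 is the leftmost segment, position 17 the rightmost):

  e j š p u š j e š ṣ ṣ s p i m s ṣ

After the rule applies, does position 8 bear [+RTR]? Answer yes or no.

no

From /ṣ/ at 10 rightward: 11 /ṣ/ is itself a trigger — this domain ends here.
From /ṣ/ at 10 leftward: 9 /š/ blocks.
From /ṣ/ at 11 rightward: 12 /s/ transparent; 13 /p/ transparent; 14 /i/ → [+RTR]; 15 /m/ → [+RTR]; 16 /s/ transparent; 17 /ṣ/ is itself a trigger — this domain ends here.
From /ṣ/ at 11 leftward: 10 /ṣ/ is itself a trigger — this domain ends here.
From /ṣ/ at 17 rightward: word edge.
From /ṣ/ at 17 leftward: 16 /s/ transparent; 15 /m/ → [+RTR]; 14 /i/ → [+RTR]; 13 /p/ transparent; 12 /s/ transparent; 11 /ṣ/ is itself a trigger — this domain ends here.
Targets with no active source: positions 1 5 8 stay [-emphatic].
[+RTR] positions on the surface: 10 11 14 15 17.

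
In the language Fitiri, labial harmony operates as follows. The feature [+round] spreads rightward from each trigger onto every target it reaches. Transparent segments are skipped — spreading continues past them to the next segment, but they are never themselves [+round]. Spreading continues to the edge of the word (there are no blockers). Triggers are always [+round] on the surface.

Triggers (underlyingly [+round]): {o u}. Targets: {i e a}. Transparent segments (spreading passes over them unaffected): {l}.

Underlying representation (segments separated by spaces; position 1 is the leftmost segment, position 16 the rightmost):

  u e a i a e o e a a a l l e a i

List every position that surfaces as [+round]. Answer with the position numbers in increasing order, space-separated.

1 2 3 4 5 6 7 8 9 10 11 14 15 16

From /u/ at 1 rightward: 2 /e/ → [+round]; 3 /a/ → [+round]; 4 /i/ → [+round]; 5 /a/ → [+round]; 6 /e/ → [+round]; 7 /o/ is itself a trigger — this domain ends here.
From /o/ at 7 rightward: 8 /e/ → [+round]; 9 /a/ → [+round]; 10 /a/ → [+round]; 11 /a/ → [+round]; 12 /l/ transparent; 13 /l/ transparent; 14 /e/ → [+round]; 15 /a/ → [+round]; 16 /i/ → [+round]; word edge.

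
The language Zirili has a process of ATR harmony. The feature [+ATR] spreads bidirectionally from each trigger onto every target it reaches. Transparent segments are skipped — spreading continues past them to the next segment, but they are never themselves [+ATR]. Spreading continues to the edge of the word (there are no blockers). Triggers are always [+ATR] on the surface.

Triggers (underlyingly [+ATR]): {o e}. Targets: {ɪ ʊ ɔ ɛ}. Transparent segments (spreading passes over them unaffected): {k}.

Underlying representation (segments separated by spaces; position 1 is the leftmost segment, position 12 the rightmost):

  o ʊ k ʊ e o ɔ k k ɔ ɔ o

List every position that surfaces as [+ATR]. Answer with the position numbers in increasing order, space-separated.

1 2 4 5 6 7 10 11 12

From /o/ at 1 rightward: 2 /ʊ/ → [+ATR]; 3 /k/ transparent; 4 /ʊ/ → [+ATR]; 5 /e/ is itself a trigger — this domain ends here.
From /o/ at 1 leftward: word edge.
From /e/ at 5 rightward: 6 /o/ is itself a trigger — this domain ends here.
From /e/ at 5 leftward: 4 /ʊ/ → [+ATR]; 3 /k/ transparent; 2 /ʊ/ → [+ATR]; 1 /o/ is itself a trigger — this domain ends here.
From /o/ at 6 rightward: 7 /ɔ/ → [+ATR]; 8 /k/ transparent; 9 /k/ transparent; 10 /ɔ/ → [+ATR]; 11 /ɔ/ → [+ATR]; 12 /o/ is itself a trigger — this domain ends here.
From /o/ at 6 leftward: 5 /e/ is itself a trigger — this domain ends here.
From /o/ at 12 rightward: word edge.
From /o/ at 12 leftward: 11 /ɔ/ → [+ATR]; 10 /ɔ/ → [+ATR]; 9 /k/ transparent; 8 /k/ transparent; 7 /ɔ/ → [+ATR]; 6 /o/ is itself a trigger — this domain ends here.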